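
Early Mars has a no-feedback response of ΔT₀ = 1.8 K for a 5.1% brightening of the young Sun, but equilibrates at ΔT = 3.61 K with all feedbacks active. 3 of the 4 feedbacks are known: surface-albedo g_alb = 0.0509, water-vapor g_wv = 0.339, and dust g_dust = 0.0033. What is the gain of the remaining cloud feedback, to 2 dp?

0.11

Amplification A = ΔT/ΔT₀ = 3.61/1.8 = 2.006.
Total gain g = 1 − 1/A = 1 − 1/2.006 = 0.5015.
Known gains sum to 0.0509 + 0.339 + 0.0033 = 0.3932.
g_cld = 0.5015 − 0.3932 = 0.11.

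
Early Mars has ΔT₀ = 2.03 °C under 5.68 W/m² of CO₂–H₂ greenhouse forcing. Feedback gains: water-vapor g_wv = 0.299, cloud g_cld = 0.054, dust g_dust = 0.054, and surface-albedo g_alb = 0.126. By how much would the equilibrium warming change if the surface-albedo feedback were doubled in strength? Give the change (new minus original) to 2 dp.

Original: g = 0.533, ΔT = 2.03/(1−0.533) = 4.3469 °C.
With doubled surface-albedo: g' = 0.659, ΔT' = 2.03/(1−0.659) = 5.9531 °C.
Change = 5.9531 − 4.3469 = 1.61 °C.

1.61 °C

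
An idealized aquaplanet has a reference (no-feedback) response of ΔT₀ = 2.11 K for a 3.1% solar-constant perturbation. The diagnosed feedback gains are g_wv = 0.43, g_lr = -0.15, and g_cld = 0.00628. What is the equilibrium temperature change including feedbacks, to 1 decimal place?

Total gain g = 0.43 − 0.15 + 0.00628 = 0.28628.
Amplification A = 1/(1 − 0.28628) = 1.401.
ΔT = 2.11 × 1.401 = 3.0 K.

3.0 K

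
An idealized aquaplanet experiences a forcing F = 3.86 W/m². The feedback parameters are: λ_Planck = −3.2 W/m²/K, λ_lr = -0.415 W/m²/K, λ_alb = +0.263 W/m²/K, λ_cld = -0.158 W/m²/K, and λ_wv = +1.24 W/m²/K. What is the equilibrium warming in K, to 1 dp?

Net feedback parameter λ = (−3.2) + (-0.415) + (+0.263) + (-0.158) + (+1.24) = -2.27 W/m²/K.
ΔT = −F/λ = −3.86/(-2.27) = 1.7 K.

1.7 K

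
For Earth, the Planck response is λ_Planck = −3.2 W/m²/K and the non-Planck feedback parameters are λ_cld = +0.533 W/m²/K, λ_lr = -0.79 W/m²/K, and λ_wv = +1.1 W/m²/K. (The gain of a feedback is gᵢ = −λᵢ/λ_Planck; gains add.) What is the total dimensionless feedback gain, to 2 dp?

Convert to gains: g_cld = 0.533/3.2 = 0.1666; g_lr = -0.79/3.2 = -0.2469; g_wv = 1.1/3.2 = 0.3438.
Total gain g = 0.2635.

0.26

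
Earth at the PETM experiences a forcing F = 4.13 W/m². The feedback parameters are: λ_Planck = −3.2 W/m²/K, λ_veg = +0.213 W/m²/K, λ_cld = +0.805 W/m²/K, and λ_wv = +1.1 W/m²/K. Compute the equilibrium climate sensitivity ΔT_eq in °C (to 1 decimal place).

Net feedback parameter λ = (−3.2) + (+0.213) + (+0.805) + (+1.1) = -1.082 W/m²/K.
ΔT = −F/λ = −4.13/(-1.082) = 3.8 °C.

3.8 °C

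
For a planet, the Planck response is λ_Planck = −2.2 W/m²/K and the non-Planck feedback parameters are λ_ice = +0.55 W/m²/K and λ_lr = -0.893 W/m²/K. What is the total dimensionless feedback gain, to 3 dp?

Convert to gains: g_ice = 0.55/2.2 = 0.25; g_lr = -0.893/2.2 = -0.4059.
Total gain g = -0.1559.

-0.156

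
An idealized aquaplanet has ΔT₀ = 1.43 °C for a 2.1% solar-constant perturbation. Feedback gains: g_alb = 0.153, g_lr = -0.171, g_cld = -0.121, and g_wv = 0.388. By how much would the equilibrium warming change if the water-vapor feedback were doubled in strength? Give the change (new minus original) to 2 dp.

Original: g = 0.249, ΔT = 1.43/(1−0.249) = 1.9041 °C.
With doubled water-vapor: g' = 0.637, ΔT' = 1.43/(1−0.637) = 3.9394 °C.
Change = 3.9394 − 1.9041 = 2.04 °C.

2.04 °C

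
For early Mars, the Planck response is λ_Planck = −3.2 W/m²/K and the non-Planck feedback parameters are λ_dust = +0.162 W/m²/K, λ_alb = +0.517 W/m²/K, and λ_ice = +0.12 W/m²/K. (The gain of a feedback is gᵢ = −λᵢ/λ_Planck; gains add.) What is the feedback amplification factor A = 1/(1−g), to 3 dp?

1.333

Convert to gains: g_dust = 0.162/3.2 = 0.05062; g_alb = 0.517/3.2 = 0.1616; g_ice = 0.12/3.2 = 0.0375.
Total gain g = 0.24972.
A = 1/(1 − 0.24972) = 1.333.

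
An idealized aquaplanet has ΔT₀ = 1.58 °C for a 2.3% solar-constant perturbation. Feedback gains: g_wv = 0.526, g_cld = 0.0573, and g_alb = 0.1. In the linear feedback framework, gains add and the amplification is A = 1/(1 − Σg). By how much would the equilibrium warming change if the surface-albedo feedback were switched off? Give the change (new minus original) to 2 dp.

-1.20 °C

Original: g = 0.6833, ΔT = 1.58/(1−0.6833) = 4.9889 °C.
Without surface-albedo: g' = 0.5833, ΔT' = 1.58/(1−0.5833) = 3.7917 °C.
Change = 3.7917 − 4.9889 = -1.20 °C.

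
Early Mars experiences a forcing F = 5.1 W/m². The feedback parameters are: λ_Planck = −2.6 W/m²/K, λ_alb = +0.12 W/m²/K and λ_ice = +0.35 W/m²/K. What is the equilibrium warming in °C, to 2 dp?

Net feedback parameter λ = (−2.6) + (+0.12) + (+0.35) = -2.13 W/m²/K.
ΔT = −F/λ = −5.1/(-2.13) = 2.39 °C.

2.39 °C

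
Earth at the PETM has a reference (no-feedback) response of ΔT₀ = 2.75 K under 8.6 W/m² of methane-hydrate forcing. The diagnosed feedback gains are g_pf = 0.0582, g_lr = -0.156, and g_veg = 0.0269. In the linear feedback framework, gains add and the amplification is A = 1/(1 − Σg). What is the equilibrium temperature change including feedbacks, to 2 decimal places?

2.57 K

Total gain g = 0.0582 − 0.156 + 0.0269 = -0.0709.
Amplification A = 1/(1 + 0.0709) = 0.9338.
ΔT = 2.75 × 0.9338 = 2.57 K.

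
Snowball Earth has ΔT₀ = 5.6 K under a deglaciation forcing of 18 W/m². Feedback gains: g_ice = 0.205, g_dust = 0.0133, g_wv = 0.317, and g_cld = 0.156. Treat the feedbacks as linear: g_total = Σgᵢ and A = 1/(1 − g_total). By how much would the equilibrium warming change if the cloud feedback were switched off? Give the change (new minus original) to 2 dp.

-6.09 K

Original: g = 0.6913, ΔT = 5.6/(1−0.6913) = 18.1406 K.
Without cloud: g' = 0.5353, ΔT' = 5.6/(1−0.5353) = 12.0508 K.
Change = 12.0508 − 18.1406 = -6.09 K.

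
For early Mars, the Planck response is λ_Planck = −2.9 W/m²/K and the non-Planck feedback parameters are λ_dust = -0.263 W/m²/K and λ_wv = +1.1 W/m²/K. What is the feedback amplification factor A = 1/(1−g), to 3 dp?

Convert to gains: g_dust = -0.263/2.9 = -0.09069; g_wv = 1.1/2.9 = 0.3793.
Total gain g = 0.28861.
A = 1/(1 − 0.28861) = 1.406.

1.406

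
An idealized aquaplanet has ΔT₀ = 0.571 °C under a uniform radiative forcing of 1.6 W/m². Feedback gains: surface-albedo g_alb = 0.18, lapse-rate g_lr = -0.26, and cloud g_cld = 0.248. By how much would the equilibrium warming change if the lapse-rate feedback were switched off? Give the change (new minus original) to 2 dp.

0.31 °C

Original: g = 0.168, ΔT = 0.571/(1−0.168) = 0.6863 °C.
Without lapse-rate: g' = 0.428, ΔT' = 0.571/(1−0.428) = 0.9983 °C.
Change = 0.9983 − 0.6863 = 0.31 °C.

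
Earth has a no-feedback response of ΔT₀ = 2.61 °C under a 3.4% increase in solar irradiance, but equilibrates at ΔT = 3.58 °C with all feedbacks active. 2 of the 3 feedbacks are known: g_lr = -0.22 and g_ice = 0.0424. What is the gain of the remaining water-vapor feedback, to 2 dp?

Amplification A = ΔT/ΔT₀ = 3.58/2.61 = 1.372.
Total gain g = 1 − 1/A = 1 − 1/1.372 = 0.2711.
Known gains sum to -0.22 + 0.0424 = -0.1776.
g_wv = 0.2711 + 0.1776 = 0.45.

0.45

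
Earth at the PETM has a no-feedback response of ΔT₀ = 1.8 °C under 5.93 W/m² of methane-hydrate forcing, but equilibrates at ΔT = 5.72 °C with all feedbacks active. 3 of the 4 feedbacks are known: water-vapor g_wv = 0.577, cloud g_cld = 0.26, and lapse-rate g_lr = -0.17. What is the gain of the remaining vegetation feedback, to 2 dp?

0.02

Amplification A = ΔT/ΔT₀ = 5.72/1.8 = 3.178.
Total gain g = 1 − 1/A = 1 − 1/3.178 = 0.6853.
Known gains sum to 0.577 + 0.26 − 0.17 = 0.667.
g_veg = 0.6853 − 0.667 = 0.02.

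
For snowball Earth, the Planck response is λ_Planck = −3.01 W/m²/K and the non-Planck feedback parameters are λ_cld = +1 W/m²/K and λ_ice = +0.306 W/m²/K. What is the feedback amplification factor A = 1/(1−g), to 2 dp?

Convert to gains: g_cld = 1/3.01 = 0.3322; g_ice = 0.306/3.01 = 0.1017.
Total gain g = 0.4339.
A = 1/(1 − 0.4339) = 1.77.

1.77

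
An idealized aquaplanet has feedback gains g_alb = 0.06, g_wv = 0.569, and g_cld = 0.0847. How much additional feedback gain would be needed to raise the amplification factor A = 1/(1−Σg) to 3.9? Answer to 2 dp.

0.03

Current total gain = 0.7137.
Target gain for A = 3.9: g* = 1 − 1/3.9 = 0.7436.
Additional gain needed = 0.7436 − 0.7137 = 0.03.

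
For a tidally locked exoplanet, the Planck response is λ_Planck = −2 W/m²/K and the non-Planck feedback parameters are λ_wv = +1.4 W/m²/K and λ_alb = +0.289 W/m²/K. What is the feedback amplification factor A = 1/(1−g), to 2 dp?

Convert to gains: g_wv = 1.4/2 = 0.7; g_alb = 0.289/2 = 0.1445.
Total gain g = 0.8445.
A = 1/(1 − 0.8445) = 6.43.

6.43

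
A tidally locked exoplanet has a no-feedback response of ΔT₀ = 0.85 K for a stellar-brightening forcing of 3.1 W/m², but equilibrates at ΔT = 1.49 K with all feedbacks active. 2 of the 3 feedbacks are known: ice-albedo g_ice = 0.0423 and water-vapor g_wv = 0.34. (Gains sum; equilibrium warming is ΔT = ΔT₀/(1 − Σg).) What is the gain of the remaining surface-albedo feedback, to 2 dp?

Amplification A = ΔT/ΔT₀ = 1.49/0.85 = 1.753.
Total gain g = 1 − 1/A = 1 − 1/1.753 = 0.4295.
Known gains sum to 0.0423 + 0.34 = 0.3823.
g_alb = 0.4295 − 0.3823 = 0.05.

0.05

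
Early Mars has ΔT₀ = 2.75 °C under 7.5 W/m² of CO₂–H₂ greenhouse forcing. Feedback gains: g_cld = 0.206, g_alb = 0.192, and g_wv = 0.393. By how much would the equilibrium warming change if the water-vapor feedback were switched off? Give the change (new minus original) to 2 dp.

Original: g = 0.791, ΔT = 2.75/(1−0.791) = 13.1579 °C.
Without water-vapor: g' = 0.398, ΔT' = 2.75/(1−0.398) = 4.5681 °C.
Change = 4.5681 − 13.1579 = -8.59 °C.

-8.59 °C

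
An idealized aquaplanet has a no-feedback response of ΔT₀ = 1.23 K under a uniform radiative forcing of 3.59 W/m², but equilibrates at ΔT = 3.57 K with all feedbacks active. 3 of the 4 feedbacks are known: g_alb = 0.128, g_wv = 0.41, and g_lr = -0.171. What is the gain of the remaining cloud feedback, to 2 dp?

Amplification A = ΔT/ΔT₀ = 3.57/1.23 = 2.902.
Total gain g = 1 − 1/A = 1 − 1/2.902 = 0.6554.
Known gains sum to 0.128 + 0.41 − 0.171 = 0.367.
g_cld = 0.6554 − 0.367 = 0.29.

0.29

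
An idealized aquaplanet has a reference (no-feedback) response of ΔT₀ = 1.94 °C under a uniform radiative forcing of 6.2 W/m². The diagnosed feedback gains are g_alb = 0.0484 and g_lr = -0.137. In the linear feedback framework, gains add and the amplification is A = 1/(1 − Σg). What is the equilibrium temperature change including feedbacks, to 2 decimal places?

Total gain g = 0.0484 − 0.137 = -0.0886.
Amplification A = 1/(1 + 0.0886) = 0.9186.
ΔT = 1.94 × 0.9186 = 1.78 °C.

1.78 °C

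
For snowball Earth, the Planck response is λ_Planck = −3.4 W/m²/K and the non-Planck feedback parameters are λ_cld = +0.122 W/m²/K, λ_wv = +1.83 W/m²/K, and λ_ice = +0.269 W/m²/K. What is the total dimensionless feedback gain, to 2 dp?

Convert to gains: g_cld = 0.122/3.4 = 0.03588; g_wv = 1.83/3.4 = 0.5382; g_ice = 0.269/3.4 = 0.07912.
Total gain g = 0.6532.

0.65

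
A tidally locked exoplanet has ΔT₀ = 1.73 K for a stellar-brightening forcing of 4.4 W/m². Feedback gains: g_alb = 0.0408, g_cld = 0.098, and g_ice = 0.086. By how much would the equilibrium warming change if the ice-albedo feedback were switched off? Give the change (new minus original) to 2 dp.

-0.22 K

Original: g = 0.2248, ΔT = 1.73/(1−0.2248) = 2.2317 K.
Without ice-albedo: g' = 0.1388, ΔT' = 1.73/(1−0.1388) = 2.0088 K.
Change = 2.0088 − 2.2317 = -0.22 K.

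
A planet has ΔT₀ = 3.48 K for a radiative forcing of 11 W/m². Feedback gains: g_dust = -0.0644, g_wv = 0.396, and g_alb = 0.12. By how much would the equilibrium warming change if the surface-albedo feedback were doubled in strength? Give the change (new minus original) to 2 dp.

Original: g = 0.4516, ΔT = 3.48/(1−0.4516) = 6.3457 K.
With doubled surface-albedo: g' = 0.5716, ΔT' = 3.48/(1−0.5716) = 8.1232 K.
Change = 8.1232 − 6.3457 = 1.78 K.

1.78 K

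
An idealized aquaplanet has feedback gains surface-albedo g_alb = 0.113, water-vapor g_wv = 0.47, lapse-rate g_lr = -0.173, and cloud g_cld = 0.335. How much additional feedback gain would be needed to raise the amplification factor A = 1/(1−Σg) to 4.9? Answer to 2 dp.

Current total gain = 0.745.
Target gain for A = 4.9: g* = 1 − 1/4.9 = 0.7959.
Additional gain needed = 0.7959 − 0.745 = 0.05.

0.05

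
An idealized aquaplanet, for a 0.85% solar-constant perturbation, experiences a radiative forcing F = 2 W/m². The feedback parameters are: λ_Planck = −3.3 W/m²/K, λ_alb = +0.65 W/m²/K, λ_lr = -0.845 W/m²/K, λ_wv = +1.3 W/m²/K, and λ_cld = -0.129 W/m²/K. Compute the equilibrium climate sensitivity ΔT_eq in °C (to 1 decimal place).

Net feedback parameter λ = (−3.3) + (+0.65) + (-0.845) + (+1.3) + (-0.129) = -2.324 W/m²/K.
ΔT = −F/λ = −2/(-2.324) = 0.9 °C.

0.9 °C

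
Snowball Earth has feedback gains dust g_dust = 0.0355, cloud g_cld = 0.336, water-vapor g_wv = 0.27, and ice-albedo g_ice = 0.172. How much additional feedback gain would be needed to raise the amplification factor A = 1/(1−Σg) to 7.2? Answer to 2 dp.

Current total gain = 0.8135.
Target gain for A = 7.2: g* = 1 − 1/7.2 = 0.8611.
Additional gain needed = 0.8611 − 0.8135 = 0.05.

0.05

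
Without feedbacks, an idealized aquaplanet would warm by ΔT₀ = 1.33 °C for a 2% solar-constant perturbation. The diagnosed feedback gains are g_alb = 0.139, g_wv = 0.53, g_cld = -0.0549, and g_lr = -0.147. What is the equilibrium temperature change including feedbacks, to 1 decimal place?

2.5 °C

Total gain g = 0.139 + 0.53 − 0.0549 − 0.147 = 0.4671.
Amplification A = 1/(1 − 0.4671) = 1.877.
ΔT = 1.33 × 1.877 = 2.5 °C.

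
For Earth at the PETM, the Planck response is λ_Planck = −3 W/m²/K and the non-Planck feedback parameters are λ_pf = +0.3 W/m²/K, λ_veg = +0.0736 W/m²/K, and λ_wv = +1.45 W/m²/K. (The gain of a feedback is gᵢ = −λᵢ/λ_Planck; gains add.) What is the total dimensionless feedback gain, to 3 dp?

0.608

Convert to gains: g_pf = 0.3/3 = 0.1; g_veg = 0.0736/3 = 0.02453; g_wv = 1.45/3 = 0.4833.
Total gain g = 0.60783.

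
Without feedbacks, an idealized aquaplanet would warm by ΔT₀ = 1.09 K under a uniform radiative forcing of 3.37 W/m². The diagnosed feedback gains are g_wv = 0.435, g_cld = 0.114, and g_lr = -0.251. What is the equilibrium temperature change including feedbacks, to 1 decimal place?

Total gain g = 0.435 + 0.114 − 0.251 = 0.298.
Amplification A = 1/(1 − 0.298) = 1.425.
ΔT = 1.09 × 1.425 = 1.6 K.

1.6 K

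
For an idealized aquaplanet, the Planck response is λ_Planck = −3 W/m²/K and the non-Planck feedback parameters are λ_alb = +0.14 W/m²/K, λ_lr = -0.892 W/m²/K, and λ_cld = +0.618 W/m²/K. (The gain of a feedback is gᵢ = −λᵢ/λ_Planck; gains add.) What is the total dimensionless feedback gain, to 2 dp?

Convert to gains: g_alb = 0.14/3 = 0.04667; g_lr = -0.892/3 = -0.2973; g_cld = 0.618/3 = 0.206.
Total gain g = -0.04463.

-0.04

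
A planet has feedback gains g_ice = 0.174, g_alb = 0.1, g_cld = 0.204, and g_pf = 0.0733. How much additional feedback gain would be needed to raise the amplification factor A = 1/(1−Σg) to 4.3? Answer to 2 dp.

0.22

Current total gain = 0.5513.
Target gain for A = 4.3: g* = 1 − 1/4.3 = 0.7674.
Additional gain needed = 0.7674 − 0.5513 = 0.22.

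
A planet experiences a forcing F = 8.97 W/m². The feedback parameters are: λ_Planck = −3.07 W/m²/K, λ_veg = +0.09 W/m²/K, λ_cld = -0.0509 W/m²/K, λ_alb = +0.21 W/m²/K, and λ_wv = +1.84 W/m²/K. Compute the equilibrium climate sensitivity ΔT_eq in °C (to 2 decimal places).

Net feedback parameter λ = (−3.07) + (+0.09) + (-0.0509) + (+0.21) + (+1.84) = -0.9809 W/m²/K.
ΔT = −F/λ = −8.97/(-0.9809) = 9.14 °C.

9.14 °C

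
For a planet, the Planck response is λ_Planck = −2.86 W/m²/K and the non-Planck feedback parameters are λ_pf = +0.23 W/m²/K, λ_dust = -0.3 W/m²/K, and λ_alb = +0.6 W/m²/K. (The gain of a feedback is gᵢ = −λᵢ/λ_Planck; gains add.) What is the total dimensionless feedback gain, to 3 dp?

0.185

Convert to gains: g_pf = 0.23/2.86 = 0.08042; g_dust = -0.3/2.86 = -0.1049; g_alb = 0.6/2.86 = 0.2098.
Total gain g = 0.18532.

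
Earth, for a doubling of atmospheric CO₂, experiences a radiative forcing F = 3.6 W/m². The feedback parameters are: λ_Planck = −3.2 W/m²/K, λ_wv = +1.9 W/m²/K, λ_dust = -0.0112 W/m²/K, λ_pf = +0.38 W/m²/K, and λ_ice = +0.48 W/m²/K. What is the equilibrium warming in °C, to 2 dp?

7.98 °C

Net feedback parameter λ = (−3.2) + (+1.9) + (-0.0112) + (+0.38) + (+0.48) = -0.4512 W/m²/K.
ΔT = −F/λ = −3.6/(-0.4512) = 7.98 °C.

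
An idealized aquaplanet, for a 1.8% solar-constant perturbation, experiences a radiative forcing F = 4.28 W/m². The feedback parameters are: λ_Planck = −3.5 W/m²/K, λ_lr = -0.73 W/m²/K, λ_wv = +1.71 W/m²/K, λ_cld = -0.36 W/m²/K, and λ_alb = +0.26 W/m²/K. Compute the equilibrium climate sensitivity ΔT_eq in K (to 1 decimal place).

1.6 K

Net feedback parameter λ = (−3.5) + (-0.73) + (+1.71) + (-0.36) + (+0.26) = -2.62 W/m²/K.
ΔT = −F/λ = −4.28/(-2.62) = 1.6 K.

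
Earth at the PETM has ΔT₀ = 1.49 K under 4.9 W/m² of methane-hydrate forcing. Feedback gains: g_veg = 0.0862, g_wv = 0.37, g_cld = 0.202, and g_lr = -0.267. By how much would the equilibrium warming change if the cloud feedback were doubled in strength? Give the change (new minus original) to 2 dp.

1.22 K

Original: g = 0.3912, ΔT = 1.49/(1−0.3912) = 2.4474 K.
With doubled cloud: g' = 0.5932, ΔT' = 1.49/(1−0.5932) = 3.6627 K.
Change = 3.6627 − 2.4474 = 1.22 K.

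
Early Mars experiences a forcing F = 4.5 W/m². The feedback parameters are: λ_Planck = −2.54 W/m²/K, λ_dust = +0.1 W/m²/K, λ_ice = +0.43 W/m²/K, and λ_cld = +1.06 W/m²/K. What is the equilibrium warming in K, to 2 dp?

Net feedback parameter λ = (−2.54) + (+0.1) + (+0.43) + (+1.06) = -0.95 W/m²/K.
ΔT = −F/λ = −4.5/(-0.95) = 4.74 K.

4.74 K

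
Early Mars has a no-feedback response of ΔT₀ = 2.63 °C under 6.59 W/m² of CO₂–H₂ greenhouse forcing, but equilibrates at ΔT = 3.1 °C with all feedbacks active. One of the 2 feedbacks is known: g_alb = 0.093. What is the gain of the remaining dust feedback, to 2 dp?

0.06

Amplification A = ΔT/ΔT₀ = 3.1/2.63 = 1.179.
Total gain g = 1 − 1/A = 1 − 1/1.179 = 0.1518.
The known gain is 0.093.
g_dust = 0.1518 − 0.093 = 0.06.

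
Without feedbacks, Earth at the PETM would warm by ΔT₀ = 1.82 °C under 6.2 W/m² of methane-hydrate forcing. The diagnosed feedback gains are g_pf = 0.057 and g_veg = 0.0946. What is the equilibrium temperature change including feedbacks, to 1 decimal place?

2.1 °C

Total gain g = 0.057 + 0.0946 = 0.1516.
Amplification A = 1/(1 − 0.1516) = 1.179.
ΔT = 1.82 × 1.179 = 2.1 °C.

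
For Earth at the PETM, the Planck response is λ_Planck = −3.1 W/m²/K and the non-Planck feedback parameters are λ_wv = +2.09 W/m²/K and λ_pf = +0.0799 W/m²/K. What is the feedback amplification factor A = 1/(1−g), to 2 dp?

Convert to gains: g_wv = 2.09/3.1 = 0.6742; g_pf = 0.0799/3.1 = 0.02577.
Total gain g = 0.69997.
A = 1/(1 − 0.69997) = 3.33.

3.33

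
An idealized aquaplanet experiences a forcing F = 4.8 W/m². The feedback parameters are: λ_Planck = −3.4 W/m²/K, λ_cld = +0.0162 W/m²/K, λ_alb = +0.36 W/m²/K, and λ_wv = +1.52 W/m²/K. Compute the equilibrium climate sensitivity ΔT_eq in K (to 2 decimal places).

Net feedback parameter λ = (−3.4) + (+0.0162) + (+0.36) + (+1.52) = -1.5038 W/m²/K.
ΔT = −F/λ = −4.8/(-1.5038) = 3.19 K.

3.19 K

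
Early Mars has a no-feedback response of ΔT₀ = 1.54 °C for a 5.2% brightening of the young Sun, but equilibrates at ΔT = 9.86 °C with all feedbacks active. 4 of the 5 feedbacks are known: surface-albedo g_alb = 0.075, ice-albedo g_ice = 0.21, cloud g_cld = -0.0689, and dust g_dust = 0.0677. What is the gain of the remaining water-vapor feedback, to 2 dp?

0.56

Amplification A = ΔT/ΔT₀ = 9.86/1.54 = 6.403.
Total gain g = 1 − 1/A = 1 − 1/6.403 = 0.8438.
Known gains sum to 0.075 + 0.21 − 0.0689 + 0.0677 = 0.2838.
g_wv = 0.8438 − 0.2838 = 0.56.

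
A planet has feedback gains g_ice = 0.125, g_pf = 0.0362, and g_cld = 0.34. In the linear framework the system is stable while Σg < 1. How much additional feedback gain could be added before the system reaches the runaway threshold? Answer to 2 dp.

0.50

Current total gain = 0.125 + 0.0362 + 0.34 = 0.5012.
Margin to runaway = 1 − 0.5012 = 0.50.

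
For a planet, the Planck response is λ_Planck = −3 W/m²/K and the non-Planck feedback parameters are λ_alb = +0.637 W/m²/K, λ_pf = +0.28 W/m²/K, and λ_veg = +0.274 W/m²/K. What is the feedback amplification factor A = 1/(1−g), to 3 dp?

Convert to gains: g_alb = 0.637/3 = 0.2123; g_pf = 0.28/3 = 0.09333; g_veg = 0.274/3 = 0.09133.
Total gain g = 0.39696.
A = 1/(1 − 0.39696) = 1.658.

1.658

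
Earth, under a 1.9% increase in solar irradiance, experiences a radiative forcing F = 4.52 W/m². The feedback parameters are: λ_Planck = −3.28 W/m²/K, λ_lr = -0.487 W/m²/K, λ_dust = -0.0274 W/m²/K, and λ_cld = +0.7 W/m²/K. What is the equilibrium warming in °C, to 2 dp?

1.46 °C

Net feedback parameter λ = (−3.28) + (-0.487) + (-0.0274) + (+0.7) = -3.0944 W/m²/K.
ΔT = −F/λ = −4.52/(-3.0944) = 1.46 °C.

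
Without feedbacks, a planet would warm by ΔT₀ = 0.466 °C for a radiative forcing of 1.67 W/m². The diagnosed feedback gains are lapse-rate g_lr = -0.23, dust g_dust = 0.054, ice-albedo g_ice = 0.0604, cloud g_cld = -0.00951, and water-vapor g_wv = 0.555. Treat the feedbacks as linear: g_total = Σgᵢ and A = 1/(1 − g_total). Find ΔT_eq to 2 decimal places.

0.82 °C

Total gain g = -0.23 + 0.054 + 0.0604 − 0.00951 + 0.555 = 0.42989.
Amplification A = 1/(1 − 0.42989) = 1.754.
ΔT = 0.466 × 1.754 = 0.82 °C.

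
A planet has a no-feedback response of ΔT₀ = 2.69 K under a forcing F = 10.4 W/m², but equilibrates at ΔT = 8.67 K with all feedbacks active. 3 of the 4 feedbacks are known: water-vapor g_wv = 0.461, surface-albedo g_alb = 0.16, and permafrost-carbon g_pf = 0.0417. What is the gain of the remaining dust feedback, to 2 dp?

Amplification A = ΔT/ΔT₀ = 8.67/2.69 = 3.223.
Total gain g = 1 − 1/A = 1 − 1/3.223 = 0.6897.
Known gains sum to 0.461 + 0.16 + 0.0417 = 0.6627.
g_dust = 0.6897 − 0.6627 = 0.03.

0.03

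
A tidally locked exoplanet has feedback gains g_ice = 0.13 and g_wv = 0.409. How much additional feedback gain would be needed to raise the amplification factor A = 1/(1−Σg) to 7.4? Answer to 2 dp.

Current total gain = 0.539.
Target gain for A = 7.4: g* = 1 − 1/7.4 = 0.8649.
Additional gain needed = 0.8649 − 0.539 = 0.33.

0.33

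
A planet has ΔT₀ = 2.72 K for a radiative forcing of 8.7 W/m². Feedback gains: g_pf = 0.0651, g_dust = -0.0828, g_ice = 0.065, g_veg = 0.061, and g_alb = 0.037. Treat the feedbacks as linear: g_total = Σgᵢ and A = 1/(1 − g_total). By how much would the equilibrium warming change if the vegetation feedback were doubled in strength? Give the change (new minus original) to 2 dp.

0.24 K

Original: g = 0.1453, ΔT = 2.72/(1−0.1453) = 3.1824 K.
With doubled vegetation: g' = 0.2063, ΔT' = 2.72/(1−0.2063) = 3.4270 K.
Change = 3.4270 − 3.1824 = 0.24 K.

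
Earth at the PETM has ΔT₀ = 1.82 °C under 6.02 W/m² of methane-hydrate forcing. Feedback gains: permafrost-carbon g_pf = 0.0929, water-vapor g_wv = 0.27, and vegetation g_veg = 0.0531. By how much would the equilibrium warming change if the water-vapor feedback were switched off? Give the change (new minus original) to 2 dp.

Original: g = 0.416, ΔT = 1.82/(1−0.416) = 3.1164 °C.
Without water-vapor: g' = 0.146, ΔT' = 1.82/(1−0.146) = 2.1311 °C.
Change = 2.1311 − 3.1164 = -0.99 °C.

-0.99 °C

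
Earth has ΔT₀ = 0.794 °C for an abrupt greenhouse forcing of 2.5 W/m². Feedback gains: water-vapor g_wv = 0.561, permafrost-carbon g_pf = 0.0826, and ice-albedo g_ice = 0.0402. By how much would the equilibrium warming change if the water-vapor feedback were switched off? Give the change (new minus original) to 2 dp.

Original: g = 0.6838, ΔT = 0.794/(1−0.6838) = 2.5111 °C.
Without water-vapor: g' = 0.1228, ΔT' = 0.794/(1−0.1228) = 0.9052 °C.
Change = 0.9052 − 2.5111 = -1.61 °C.

-1.61 °C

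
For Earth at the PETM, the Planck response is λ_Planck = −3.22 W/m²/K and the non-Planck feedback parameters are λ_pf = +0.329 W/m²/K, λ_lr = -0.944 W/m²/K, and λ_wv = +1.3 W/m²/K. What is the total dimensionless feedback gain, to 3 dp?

Convert to gains: g_pf = 0.329/3.22 = 0.1022; g_lr = -0.944/3.22 = -0.2932; g_wv = 1.3/3.22 = 0.4037.
Total gain g = 0.2127.

0.213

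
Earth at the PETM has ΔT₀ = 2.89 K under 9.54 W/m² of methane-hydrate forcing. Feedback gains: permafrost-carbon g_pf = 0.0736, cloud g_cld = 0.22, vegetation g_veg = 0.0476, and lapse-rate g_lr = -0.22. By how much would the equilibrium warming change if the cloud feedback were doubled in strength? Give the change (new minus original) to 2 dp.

1.10 K

Original: g = 0.1212, ΔT = 2.89/(1−0.1212) = 3.2886 K.
With doubled cloud: g' = 0.3412, ΔT' = 2.89/(1−0.3412) = 4.3868 K.
Change = 4.3868 − 3.2886 = 1.10 K.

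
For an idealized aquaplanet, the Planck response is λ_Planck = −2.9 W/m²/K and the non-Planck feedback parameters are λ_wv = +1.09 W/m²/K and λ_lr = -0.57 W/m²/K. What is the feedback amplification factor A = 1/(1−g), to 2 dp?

1.22

Convert to gains: g_wv = 1.09/2.9 = 0.3759; g_lr = -0.57/2.9 = -0.1966.
Total gain g = 0.1793.
A = 1/(1 − 0.1793) = 1.22.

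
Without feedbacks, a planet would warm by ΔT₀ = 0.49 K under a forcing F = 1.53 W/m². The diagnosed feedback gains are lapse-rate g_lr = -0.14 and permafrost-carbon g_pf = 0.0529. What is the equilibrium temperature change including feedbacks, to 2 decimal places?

Total gain g = -0.14 + 0.0529 = -0.0871.
Amplification A = 1/(1 + 0.0871) = 0.9199.
ΔT = 0.49 × 0.9199 = 0.45 K.

0.45 K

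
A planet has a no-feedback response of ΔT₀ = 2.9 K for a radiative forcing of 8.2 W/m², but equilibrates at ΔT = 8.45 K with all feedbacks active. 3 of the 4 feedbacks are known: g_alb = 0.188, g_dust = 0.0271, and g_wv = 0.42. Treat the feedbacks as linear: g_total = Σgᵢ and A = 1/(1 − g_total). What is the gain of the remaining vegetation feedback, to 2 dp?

Amplification A = ΔT/ΔT₀ = 8.45/2.9 = 2.914.
Total gain g = 1 − 1/A = 1 − 1/2.914 = 0.6568.
Known gains sum to 0.188 + 0.0271 + 0.42 = 0.6351.
g_veg = 0.6568 − 0.6351 = 0.02.

0.02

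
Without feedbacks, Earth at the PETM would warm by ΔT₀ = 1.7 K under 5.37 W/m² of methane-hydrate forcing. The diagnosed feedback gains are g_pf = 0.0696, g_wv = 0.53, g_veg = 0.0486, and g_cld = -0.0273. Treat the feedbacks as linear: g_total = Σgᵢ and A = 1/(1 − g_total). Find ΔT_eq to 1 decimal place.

4.5 K

Total gain g = 0.0696 + 0.53 + 0.0486 − 0.0273 = 0.6209.
Amplification A = 1/(1 − 0.6209) = 2.638.
ΔT = 1.7 × 2.638 = 4.5 K.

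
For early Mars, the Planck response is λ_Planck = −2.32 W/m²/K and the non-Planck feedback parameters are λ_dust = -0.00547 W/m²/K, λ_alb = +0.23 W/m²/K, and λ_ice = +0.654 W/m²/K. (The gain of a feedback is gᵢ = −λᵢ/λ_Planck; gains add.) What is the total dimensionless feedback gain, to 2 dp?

0.38

Convert to gains: g_dust = -0.00547/2.32 = -0.002358; g_alb = 0.23/2.32 = 0.09914; g_ice = 0.654/2.32 = 0.2819.
Total gain g = 0.378682.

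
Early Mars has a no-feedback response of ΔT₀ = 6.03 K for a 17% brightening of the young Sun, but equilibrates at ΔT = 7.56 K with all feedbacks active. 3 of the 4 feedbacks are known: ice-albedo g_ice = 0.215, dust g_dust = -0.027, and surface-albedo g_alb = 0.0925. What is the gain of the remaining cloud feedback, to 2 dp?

Amplification A = ΔT/ΔT₀ = 7.56/6.03 = 1.254.
Total gain g = 1 − 1/A = 1 − 1/1.254 = 0.2026.
Known gains sum to 0.215 − 0.027 + 0.0925 = 0.2805.
g_cld = 0.2026 − 0.2805 = -0.08.

-0.08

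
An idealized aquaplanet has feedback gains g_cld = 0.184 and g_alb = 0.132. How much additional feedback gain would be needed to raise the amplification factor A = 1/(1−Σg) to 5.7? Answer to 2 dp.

0.51

Current total gain = 0.316.
Target gain for A = 5.7: g* = 1 − 1/5.7 = 0.8246.
Additional gain needed = 0.8246 − 0.316 = 0.51.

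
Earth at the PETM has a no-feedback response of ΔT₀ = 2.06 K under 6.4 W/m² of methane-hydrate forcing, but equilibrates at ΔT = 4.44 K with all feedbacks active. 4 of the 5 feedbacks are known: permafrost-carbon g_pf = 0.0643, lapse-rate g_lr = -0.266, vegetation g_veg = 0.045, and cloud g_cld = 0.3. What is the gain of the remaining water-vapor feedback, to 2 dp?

Amplification A = ΔT/ΔT₀ = 4.44/2.06 = 2.155.
Total gain g = 1 − 1/A = 1 − 1/2.155 = 0.536.
Known gains sum to 0.0643 − 0.266 + 0.045 + 0.3 = 0.1433.
g_wv = 0.536 − 0.1433 = 0.39.

0.39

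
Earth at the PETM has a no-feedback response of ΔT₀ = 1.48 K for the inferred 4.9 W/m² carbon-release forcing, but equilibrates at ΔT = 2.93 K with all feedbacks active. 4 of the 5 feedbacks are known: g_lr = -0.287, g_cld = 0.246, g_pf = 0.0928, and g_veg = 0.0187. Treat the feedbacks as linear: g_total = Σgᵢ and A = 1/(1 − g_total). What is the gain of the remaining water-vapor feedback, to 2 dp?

Amplification A = ΔT/ΔT₀ = 2.93/1.48 = 1.98.
Total gain g = 1 − 1/A = 1 − 1/1.98 = 0.4949.
Known gains sum to -0.287 + 0.246 + 0.0928 + 0.0187 = 0.0705.
g_wv = 0.4949 − 0.0705 = 0.42.

0.42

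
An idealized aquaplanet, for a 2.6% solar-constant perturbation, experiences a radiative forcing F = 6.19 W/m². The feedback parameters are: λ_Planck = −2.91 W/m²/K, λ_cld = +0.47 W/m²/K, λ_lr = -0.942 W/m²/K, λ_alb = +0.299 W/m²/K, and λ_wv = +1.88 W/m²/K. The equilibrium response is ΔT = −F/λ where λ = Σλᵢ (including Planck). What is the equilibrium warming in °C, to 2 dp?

5.15 °C

Net feedback parameter λ = (−2.91) + (+0.47) + (-0.942) + (+0.299) + (+1.88) = -1.203 W/m²/K.
ΔT = −F/λ = −6.19/(-1.203) = 5.15 °C.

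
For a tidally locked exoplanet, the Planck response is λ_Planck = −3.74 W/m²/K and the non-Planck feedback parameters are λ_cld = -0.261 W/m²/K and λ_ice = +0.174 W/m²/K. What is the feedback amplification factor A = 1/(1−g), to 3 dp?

Convert to gains: g_cld = -0.261/3.74 = -0.06979; g_ice = 0.174/3.74 = 0.04652.
Total gain g = -0.02327.
A = 1/(1 + 0.02327) = 0.977.

0.977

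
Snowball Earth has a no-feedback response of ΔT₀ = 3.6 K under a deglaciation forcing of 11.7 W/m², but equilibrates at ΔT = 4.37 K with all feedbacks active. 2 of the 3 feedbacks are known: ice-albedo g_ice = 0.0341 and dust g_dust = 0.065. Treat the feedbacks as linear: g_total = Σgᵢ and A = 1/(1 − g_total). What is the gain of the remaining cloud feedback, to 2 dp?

Amplification A = ΔT/ΔT₀ = 4.37/3.6 = 1.214.
Total gain g = 1 − 1/A = 1 − 1/1.214 = 0.1763.
Known gains sum to 0.0341 + 0.065 = 0.0991.
g_cld = 0.1763 − 0.0991 = 0.08.

0.08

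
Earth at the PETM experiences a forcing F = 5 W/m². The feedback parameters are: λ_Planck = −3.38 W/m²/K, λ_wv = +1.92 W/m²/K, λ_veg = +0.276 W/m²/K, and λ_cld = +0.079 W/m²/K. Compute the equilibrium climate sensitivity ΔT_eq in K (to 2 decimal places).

Net feedback parameter λ = (−3.38) + (+1.92) + (+0.276) + (+0.079) = -1.105 W/m²/K.
ΔT = −F/λ = −5/(-1.105) = 4.52 K.

4.52 K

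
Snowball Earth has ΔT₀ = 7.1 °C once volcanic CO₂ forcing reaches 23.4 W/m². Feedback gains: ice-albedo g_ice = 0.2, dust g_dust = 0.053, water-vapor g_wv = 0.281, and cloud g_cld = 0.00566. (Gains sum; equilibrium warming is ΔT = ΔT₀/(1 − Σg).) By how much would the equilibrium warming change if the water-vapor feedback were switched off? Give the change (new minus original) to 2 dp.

Original: g = 0.53966, ΔT = 7.1/(1−0.53966) = 15.4234 °C.
Without water-vapor: g' = 0.25866, ΔT' = 7.1/(1−0.25866) = 9.5773 °C.
Change = 9.5773 − 15.4234 = -5.85 °C.

-5.85 °C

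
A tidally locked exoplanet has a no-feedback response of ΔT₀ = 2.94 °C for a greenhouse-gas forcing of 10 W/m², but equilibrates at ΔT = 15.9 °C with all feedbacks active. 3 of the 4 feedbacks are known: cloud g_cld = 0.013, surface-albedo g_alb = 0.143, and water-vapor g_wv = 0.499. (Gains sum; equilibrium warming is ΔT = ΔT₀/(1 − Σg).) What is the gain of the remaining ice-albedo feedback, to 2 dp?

Amplification A = ΔT/ΔT₀ = 15.9/2.94 = 5.408.
Total gain g = 1 − 1/A = 1 − 1/5.408 = 0.8151.
Known gains sum to 0.013 + 0.143 + 0.499 = 0.655.
g_ice = 0.8151 − 0.655 = 0.16.

0.16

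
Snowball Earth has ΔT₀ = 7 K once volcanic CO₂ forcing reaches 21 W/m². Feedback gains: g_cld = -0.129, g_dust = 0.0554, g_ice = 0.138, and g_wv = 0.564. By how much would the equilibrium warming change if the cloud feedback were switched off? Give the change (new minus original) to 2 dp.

Original: g = 0.6284, ΔT = 7/(1−0.6284) = 18.8375 K.
Without cloud: g' = 0.7574, ΔT' = 7/(1−0.7574) = 28.8541 K.
Change = 28.8541 − 18.8375 = 10.02 K.

10.02 K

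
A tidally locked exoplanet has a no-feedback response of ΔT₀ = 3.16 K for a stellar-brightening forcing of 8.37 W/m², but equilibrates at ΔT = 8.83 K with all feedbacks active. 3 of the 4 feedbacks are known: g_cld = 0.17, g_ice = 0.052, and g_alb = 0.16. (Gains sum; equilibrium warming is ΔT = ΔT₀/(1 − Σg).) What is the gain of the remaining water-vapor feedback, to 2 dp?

Amplification A = ΔT/ΔT₀ = 8.83/3.16 = 2.794.
Total gain g = 1 − 1/A = 1 − 1/2.794 = 0.6421.
Known gains sum to 0.17 + 0.052 + 0.16 = 0.382.
g_wv = 0.6421 − 0.382 = 0.26.

0.26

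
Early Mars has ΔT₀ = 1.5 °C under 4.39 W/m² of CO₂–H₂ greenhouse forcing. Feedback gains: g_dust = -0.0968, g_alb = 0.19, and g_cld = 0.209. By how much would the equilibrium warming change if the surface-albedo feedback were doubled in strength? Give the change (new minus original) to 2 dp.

0.80 °C

Original: g = 0.3022, ΔT = 1.5/(1−0.3022) = 2.1496 °C.
With doubled surface-albedo: g' = 0.4922, ΔT' = 1.5/(1−0.4922) = 2.9539 °C.
Change = 2.9539 − 2.1496 = 0.80 °C.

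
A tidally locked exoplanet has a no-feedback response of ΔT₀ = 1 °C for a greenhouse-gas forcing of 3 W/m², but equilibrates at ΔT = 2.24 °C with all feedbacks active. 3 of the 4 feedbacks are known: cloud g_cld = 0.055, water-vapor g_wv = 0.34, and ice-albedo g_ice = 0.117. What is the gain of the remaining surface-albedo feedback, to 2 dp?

Amplification A = ΔT/ΔT₀ = 2.24/1 = 2.24.
Total gain g = 1 − 1/A = 1 − 1/2.24 = 0.5536.
Known gains sum to 0.055 + 0.34 + 0.117 = 0.512.
g_alb = 0.5536 − 0.512 = 0.04.

0.04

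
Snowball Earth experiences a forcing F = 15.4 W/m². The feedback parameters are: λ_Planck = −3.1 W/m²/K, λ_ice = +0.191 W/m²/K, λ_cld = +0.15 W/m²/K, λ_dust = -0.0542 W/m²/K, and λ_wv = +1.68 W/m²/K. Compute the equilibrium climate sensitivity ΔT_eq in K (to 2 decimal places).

13.59 K

Net feedback parameter λ = (−3.1) + (+0.191) + (+0.15) + (-0.0542) + (+1.68) = -1.1332 W/m²/K.
ΔT = −F/λ = −15.4/(-1.1332) = 13.59 K.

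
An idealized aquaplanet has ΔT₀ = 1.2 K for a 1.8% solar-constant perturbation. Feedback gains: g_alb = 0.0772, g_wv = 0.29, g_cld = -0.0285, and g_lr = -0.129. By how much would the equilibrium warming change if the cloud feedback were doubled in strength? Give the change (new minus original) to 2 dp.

Original: g = 0.2097, ΔT = 1.2/(1−0.2097) = 1.5184 K.
With doubled cloud: g' = 0.1812, ΔT' = 1.2/(1−0.1812) = 1.4656 K.
Change = 1.4656 − 1.5184 = -0.05 K.

-0.05 K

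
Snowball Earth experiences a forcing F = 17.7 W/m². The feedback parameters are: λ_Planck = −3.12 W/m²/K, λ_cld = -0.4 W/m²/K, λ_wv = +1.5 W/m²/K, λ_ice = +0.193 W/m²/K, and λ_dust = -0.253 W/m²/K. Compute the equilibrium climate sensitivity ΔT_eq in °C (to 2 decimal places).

8.51 °C

Net feedback parameter λ = (−3.12) + (-0.4) + (+1.5) + (+0.193) + (-0.253) = -2.08 W/m²/K.
ΔT = −F/λ = −17.7/(-2.08) = 8.51 °C.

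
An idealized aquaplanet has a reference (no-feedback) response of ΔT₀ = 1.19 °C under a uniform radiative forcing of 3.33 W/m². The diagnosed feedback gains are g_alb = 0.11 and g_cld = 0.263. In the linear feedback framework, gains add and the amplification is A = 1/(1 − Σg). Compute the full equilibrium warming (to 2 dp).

Total gain g = 0.11 + 0.263 = 0.373.
Amplification A = 1/(1 − 0.373) = 1.595.
ΔT = 1.19 × 1.595 = 1.90 °C.

1.90 °C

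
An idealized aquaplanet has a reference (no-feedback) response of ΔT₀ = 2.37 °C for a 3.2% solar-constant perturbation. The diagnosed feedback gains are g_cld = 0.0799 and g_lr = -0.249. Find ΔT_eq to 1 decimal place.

2.0 °C

Total gain g = 0.0799 − 0.249 = -0.1691.
Amplification A = 1/(1 + 0.1691) = 0.8554.
ΔT = 2.37 × 0.8554 = 2.0 °C.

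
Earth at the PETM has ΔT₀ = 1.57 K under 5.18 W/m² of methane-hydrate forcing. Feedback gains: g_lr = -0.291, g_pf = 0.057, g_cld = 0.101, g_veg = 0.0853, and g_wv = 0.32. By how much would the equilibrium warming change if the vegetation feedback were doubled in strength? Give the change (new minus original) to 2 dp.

Original: g = 0.2723, ΔT = 1.57/(1−0.2723) = 2.1575 K.
With doubled vegetation: g' = 0.3576, ΔT' = 1.57/(1−0.3576) = 2.4440 K.
Change = 2.4440 − 2.1575 = 0.29 K.

0.29 K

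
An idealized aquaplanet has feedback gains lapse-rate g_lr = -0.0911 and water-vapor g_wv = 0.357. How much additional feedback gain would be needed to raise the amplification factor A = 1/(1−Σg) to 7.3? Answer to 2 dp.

0.60

Current total gain = 0.2659.
Target gain for A = 7.3: g* = 1 − 1/7.3 = 0.863.
Additional gain needed = 0.863 − 0.2659 = 0.60.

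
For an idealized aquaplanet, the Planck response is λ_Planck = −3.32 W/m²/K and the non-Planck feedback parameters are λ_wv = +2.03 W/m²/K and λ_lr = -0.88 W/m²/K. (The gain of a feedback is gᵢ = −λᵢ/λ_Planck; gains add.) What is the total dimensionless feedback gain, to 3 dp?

0.346

Convert to gains: g_wv = 2.03/3.32 = 0.6114; g_lr = -0.88/3.32 = -0.2651.
Total gain g = 0.3463.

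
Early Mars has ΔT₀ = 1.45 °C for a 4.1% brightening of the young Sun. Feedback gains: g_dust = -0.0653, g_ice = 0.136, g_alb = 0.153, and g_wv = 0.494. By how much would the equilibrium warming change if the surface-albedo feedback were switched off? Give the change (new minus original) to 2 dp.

-1.81 °C

Original: g = 0.7177, ΔT = 1.45/(1−0.7177) = 5.1364 °C.
Without surface-albedo: g' = 0.5647, ΔT' = 1.45/(1−0.5647) = 3.3310 °C.
Change = 3.3310 − 5.1364 = -1.81 °C.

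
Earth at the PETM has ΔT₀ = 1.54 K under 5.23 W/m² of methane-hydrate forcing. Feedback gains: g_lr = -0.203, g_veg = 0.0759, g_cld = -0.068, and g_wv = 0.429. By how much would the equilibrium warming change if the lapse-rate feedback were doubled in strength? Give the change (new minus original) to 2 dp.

-0.42 K

Original: g = 0.2339, ΔT = 1.54/(1−0.2339) = 2.0102 K.
With doubled lapse-rate: g' = 0.0309, ΔT' = 1.54/(1−0.0309) = 1.5891 K.
Change = 1.5891 − 2.0102 = -0.42 K.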